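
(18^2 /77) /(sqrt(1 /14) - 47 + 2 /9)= -2455272 /27294223 - 26244 * sqrt(14) /191059561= -0.09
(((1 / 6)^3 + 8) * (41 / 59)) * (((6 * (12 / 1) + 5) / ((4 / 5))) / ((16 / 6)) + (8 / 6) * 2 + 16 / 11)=3010443163 / 13457664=223.70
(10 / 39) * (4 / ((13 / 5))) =200 / 507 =0.39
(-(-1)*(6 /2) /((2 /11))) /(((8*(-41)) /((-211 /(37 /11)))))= 76593 /24272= 3.16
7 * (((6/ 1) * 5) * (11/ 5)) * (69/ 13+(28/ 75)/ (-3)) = 2334794/ 975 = 2394.66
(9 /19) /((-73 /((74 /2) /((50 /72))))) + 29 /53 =370211 /1837775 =0.20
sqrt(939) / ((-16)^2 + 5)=sqrt(939) / 261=0.12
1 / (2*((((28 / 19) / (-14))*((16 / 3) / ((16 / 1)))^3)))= -513 / 4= -128.25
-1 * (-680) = 680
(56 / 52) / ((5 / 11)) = 154 / 65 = 2.37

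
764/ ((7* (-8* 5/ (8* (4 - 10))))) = 4584/ 35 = 130.97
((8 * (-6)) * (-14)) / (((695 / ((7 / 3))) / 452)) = 708736 / 695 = 1019.76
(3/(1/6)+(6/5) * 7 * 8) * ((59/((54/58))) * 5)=242962/9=26995.78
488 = 488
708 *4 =2832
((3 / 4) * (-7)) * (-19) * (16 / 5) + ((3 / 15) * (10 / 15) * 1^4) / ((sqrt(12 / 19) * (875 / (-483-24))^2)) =319.26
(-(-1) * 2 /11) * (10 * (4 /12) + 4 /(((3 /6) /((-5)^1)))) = -20 /3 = -6.67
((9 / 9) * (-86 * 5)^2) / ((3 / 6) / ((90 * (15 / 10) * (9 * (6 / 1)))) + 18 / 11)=29654262000 / 262451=112989.71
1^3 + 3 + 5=9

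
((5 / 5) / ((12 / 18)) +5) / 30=13 / 60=0.22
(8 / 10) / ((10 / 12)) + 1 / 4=121 / 100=1.21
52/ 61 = 0.85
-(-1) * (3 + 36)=39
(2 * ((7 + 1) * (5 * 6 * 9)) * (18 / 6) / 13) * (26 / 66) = 4320 / 11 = 392.73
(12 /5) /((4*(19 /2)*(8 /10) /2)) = 3 /19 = 0.16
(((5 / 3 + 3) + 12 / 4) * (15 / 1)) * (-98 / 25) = -2254 / 5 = -450.80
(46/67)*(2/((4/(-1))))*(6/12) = -23/134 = -0.17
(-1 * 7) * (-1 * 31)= 217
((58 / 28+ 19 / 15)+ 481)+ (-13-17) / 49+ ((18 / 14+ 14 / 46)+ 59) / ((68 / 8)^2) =4734723019 / 9771090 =484.56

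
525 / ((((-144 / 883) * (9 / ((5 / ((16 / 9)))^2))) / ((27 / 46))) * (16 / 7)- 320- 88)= -2190391875 / 1705262056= -1.28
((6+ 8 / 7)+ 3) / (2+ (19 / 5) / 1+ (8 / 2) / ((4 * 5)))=1.69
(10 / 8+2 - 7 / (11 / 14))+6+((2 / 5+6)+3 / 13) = 19939 / 2860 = 6.97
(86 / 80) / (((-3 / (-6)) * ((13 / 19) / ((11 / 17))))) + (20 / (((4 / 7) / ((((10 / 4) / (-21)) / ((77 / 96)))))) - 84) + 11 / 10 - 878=-964.06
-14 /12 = -7 /6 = -1.17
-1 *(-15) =15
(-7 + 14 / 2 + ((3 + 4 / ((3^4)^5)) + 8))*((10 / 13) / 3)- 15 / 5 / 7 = 2276870214133 / 951892141473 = 2.39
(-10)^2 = 100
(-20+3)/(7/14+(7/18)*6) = -6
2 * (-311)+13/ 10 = -6207/ 10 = -620.70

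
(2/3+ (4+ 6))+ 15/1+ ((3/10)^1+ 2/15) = 26.10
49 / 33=1.48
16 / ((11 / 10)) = 14.55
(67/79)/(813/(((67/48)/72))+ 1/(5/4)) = 22445/1109863732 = 0.00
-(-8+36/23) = 148/23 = 6.43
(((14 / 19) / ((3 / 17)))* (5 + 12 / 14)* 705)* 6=1965540 / 19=103449.47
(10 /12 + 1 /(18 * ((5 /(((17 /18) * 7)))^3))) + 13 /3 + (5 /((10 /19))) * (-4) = -429153841 /13122000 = -32.70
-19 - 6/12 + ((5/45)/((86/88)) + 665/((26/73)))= 1847.73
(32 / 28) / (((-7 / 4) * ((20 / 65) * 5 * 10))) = -52 / 1225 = -0.04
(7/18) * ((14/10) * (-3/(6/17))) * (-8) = 1666/45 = 37.02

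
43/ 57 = 0.75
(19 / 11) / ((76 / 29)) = 29 / 44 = 0.66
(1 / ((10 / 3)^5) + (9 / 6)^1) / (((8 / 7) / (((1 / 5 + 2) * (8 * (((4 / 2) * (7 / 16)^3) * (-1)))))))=-3968067873 / 1024000000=-3.88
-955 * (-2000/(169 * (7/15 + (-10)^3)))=-28650000/2533817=-11.31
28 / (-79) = -28 / 79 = -0.35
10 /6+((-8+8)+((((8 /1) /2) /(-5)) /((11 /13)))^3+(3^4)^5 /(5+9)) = 1740341269889839 /6987750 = 249056029.46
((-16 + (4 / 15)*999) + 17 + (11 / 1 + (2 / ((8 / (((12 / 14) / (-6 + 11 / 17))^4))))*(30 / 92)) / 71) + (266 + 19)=742829900656362721 / 1344354850312565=552.55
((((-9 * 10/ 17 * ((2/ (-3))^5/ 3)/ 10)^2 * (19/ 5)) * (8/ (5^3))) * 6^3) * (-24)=-9961472/ 14630625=-0.68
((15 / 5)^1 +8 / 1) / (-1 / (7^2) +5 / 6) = 3234 / 239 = 13.53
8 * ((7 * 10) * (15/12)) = 700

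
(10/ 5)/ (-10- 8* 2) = -1/ 13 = -0.08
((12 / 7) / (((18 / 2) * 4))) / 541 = 1 / 11361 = 0.00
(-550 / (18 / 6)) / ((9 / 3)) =-550 / 9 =-61.11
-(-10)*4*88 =3520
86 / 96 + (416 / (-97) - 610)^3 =-10154859816213749 / 43808304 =-231802167.37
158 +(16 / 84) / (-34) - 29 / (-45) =849511 / 5355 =158.64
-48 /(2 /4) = -96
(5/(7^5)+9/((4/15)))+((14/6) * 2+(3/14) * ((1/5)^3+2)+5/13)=12857714209/327736500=39.23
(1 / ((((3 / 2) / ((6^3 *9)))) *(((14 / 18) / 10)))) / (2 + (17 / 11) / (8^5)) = 42042654720 / 5046391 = 8331.23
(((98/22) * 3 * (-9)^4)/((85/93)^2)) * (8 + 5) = 108441776079/79475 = 1364476.58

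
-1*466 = -466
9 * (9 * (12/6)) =162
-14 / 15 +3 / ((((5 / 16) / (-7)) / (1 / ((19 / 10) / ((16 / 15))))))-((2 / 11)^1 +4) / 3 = -41856 / 1045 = -40.05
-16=-16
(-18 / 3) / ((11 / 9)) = -4.91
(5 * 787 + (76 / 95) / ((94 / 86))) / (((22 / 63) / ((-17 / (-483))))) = 47169747 / 118910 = 396.68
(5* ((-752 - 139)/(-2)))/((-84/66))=-49005/28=-1750.18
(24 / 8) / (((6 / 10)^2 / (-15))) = -125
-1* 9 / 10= -9 / 10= -0.90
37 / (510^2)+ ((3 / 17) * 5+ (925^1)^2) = 222548292037 / 260100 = 855625.88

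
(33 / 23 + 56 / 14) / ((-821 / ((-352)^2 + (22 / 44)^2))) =-61952125 / 75532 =-820.21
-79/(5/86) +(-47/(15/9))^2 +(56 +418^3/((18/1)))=912818699/225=4056972.00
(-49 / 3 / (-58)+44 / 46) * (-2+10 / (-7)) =-19820 / 4669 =-4.25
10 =10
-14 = -14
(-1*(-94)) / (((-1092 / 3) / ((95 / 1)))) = -4465 / 182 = -24.53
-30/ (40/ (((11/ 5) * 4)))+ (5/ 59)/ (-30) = -11687/ 1770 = -6.60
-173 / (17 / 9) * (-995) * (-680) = -61968600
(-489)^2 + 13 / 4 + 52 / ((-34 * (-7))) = 113823247 / 476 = 239124.47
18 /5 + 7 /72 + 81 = 30491 /360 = 84.70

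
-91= -91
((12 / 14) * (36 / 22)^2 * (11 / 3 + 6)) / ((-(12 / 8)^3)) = -5568 / 847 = -6.57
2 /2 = 1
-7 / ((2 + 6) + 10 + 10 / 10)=-7 / 19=-0.37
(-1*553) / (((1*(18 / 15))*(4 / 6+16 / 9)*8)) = -8295 / 352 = -23.57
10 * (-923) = -9230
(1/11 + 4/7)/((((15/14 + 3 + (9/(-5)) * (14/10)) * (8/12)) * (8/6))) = 3825/7964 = 0.48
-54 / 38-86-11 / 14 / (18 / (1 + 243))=-117392 / 1197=-98.07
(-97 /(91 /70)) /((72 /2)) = -485 /234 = -2.07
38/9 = 4.22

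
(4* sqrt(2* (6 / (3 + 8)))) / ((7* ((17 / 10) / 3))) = 1.05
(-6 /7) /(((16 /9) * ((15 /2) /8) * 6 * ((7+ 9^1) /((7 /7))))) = -3 /560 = -0.01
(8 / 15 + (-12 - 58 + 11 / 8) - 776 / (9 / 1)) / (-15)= 55553 / 5400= 10.29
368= 368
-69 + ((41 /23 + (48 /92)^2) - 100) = -88314 /529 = -166.95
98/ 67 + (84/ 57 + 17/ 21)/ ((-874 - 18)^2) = 31112114765/ 21270485712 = 1.46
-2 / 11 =-0.18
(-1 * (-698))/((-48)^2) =349/1152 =0.30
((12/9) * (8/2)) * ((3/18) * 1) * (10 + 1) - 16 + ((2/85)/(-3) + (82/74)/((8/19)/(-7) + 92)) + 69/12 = -13498798/28842795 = -0.47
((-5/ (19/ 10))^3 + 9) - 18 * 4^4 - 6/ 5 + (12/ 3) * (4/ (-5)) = -4621.62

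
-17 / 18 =-0.94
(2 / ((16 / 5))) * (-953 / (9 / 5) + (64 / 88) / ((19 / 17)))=-4973305 / 15048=-330.50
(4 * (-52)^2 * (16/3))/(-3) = -173056/9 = -19228.44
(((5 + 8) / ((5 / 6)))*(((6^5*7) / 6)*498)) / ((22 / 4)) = 704785536 / 55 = 12814282.47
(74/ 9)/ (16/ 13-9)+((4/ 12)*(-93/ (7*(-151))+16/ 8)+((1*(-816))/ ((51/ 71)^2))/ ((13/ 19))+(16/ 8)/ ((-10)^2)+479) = -19458288027827/ 10616983650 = -1832.75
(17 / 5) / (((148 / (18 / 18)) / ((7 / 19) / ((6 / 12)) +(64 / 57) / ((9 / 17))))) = 12461 / 189810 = 0.07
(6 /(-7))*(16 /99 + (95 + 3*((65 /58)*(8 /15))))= -556714 /6699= -83.10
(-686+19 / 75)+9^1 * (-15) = -61556 / 75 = -820.75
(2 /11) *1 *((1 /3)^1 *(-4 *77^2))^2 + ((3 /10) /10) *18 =5113169843 /450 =11362599.65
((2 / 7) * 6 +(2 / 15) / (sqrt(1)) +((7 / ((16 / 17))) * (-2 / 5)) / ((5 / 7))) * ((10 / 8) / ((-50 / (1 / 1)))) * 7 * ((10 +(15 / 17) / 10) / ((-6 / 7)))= -23368933 / 4896000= -4.77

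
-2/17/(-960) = 1/8160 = 0.00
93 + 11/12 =1127/12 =93.92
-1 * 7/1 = -7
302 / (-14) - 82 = -725 / 7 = -103.57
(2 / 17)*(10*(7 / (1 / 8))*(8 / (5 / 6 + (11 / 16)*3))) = 430080 / 2363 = 182.01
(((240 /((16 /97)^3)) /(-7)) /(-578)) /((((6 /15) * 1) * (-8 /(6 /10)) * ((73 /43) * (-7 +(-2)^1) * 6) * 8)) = 196224695 /58069745664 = 0.00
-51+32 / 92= -1165 / 23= -50.65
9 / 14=0.64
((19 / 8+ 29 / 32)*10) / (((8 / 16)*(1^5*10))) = 105 / 16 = 6.56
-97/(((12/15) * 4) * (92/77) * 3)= -37345/4416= -8.46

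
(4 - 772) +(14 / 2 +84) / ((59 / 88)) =-37304 / 59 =-632.27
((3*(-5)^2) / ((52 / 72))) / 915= 90 / 793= 0.11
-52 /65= -4 /5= -0.80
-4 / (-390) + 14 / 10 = 55 / 39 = 1.41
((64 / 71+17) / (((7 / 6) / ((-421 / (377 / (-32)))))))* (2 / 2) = 102737472 / 187369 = 548.32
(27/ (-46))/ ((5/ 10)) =-27/ 23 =-1.17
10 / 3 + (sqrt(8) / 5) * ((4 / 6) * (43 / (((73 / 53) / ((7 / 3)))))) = 10 / 3 + 63812 * sqrt(2) / 3285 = 30.80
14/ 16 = 7/ 8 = 0.88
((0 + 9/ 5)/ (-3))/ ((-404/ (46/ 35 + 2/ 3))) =52/ 17675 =0.00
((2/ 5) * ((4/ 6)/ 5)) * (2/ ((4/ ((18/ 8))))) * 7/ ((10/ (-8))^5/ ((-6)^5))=83607552/ 78125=1070.18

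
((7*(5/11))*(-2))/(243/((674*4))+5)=-188720/150953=-1.25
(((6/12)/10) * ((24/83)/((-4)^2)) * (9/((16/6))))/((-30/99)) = -2673/265600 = -0.01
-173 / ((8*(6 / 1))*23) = -173 / 1104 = -0.16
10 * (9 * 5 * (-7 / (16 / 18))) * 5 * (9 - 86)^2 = -420217875 / 4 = -105054468.75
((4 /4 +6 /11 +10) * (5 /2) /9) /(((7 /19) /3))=12065 /462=26.11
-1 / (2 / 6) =-3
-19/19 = -1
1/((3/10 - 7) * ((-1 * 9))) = 10/603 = 0.02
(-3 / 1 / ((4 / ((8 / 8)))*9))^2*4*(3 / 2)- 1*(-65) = 1561 / 24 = 65.04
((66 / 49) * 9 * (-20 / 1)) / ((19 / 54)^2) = -34642080 / 17689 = -1958.40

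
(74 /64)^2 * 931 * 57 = 72648723 /1024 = 70946.02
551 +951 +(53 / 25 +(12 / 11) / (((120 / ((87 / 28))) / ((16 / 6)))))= 1504.20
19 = 19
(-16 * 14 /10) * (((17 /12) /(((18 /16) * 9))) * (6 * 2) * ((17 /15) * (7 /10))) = -906304 /30375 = -29.84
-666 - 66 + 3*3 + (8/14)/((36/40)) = -45509/63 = -722.37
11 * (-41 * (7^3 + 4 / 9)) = -1394041 / 9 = -154893.44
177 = 177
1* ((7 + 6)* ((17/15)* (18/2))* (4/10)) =1326/25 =53.04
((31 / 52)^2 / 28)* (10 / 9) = 4805 / 340704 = 0.01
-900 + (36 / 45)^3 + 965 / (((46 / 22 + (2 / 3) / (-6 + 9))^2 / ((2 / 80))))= -46933601083 / 52441000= -894.98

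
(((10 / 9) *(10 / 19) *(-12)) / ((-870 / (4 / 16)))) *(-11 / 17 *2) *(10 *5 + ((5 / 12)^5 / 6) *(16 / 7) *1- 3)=-1688652515 / 13766342688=-0.12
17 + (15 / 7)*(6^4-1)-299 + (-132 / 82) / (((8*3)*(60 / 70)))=2453035 / 984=2492.92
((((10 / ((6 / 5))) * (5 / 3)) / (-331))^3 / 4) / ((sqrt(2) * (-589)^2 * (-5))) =390625 * sqrt(2) / 73372292076908952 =0.00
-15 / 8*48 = -90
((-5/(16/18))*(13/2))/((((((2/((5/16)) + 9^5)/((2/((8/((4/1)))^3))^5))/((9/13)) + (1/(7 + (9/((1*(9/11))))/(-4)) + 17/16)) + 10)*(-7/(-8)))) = -3580200/7484105983291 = -0.00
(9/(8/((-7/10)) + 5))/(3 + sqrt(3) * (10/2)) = 7/110 - 7 * sqrt(3)/66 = -0.12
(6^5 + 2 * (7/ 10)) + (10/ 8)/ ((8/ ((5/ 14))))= 17421501/ 2240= 7777.46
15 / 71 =0.21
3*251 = 753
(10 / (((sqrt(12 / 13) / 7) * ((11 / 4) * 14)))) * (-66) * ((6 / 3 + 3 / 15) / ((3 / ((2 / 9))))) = -88 * sqrt(39) / 27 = -20.35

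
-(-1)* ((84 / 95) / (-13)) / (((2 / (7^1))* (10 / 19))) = -147 / 325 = -0.45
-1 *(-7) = 7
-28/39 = -0.72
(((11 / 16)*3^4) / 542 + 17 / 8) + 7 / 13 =311851 / 112736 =2.77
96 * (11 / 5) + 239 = 2251 / 5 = 450.20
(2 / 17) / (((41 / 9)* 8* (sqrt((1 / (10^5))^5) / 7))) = 15750000000000* sqrt(10) / 697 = 71457493755.60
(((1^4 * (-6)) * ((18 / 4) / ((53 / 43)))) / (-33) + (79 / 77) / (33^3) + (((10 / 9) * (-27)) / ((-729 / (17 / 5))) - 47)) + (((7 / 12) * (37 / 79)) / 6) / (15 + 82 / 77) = -47666991092168897 / 1031900212190232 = -46.19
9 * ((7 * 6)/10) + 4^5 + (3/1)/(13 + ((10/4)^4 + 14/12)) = 1061.86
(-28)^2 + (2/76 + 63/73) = 2177283/2774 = 784.89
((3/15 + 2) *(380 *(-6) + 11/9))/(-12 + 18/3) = 225599/270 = 835.55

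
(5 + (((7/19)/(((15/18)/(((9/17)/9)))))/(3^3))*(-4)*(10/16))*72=359.83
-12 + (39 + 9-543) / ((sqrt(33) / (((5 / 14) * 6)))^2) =-3963 / 49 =-80.88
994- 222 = 772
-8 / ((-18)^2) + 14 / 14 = 79 / 81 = 0.98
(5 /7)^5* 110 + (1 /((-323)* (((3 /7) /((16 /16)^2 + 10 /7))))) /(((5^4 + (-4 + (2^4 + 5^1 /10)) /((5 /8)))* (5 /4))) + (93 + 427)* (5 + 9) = 22555090298522 /3089546775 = 7300.45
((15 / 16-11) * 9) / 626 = -1449 / 10016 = -0.14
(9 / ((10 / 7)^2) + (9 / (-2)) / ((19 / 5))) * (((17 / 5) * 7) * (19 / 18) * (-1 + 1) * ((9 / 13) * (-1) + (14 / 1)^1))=0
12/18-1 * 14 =-40/3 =-13.33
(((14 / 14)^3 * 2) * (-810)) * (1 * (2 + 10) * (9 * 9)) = -1574640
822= 822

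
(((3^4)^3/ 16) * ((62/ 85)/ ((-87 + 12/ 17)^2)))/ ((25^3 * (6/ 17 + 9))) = 19593333/ 880098125000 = 0.00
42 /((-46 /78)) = -1638 /23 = -71.22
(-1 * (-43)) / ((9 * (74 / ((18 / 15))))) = 0.08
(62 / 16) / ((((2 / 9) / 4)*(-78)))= -93 / 104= -0.89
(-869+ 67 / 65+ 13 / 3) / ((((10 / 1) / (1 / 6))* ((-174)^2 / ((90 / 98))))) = -168409 / 385716240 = -0.00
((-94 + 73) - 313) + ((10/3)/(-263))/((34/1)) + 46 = -3862949/13413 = -288.00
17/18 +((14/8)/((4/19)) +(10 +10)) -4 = 3637/144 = 25.26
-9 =-9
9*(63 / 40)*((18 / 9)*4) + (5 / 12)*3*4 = 592 / 5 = 118.40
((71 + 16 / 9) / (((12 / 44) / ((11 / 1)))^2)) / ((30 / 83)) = 327554.72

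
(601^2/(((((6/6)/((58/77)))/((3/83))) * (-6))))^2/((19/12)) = 1316664510950892/776052739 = 1696617.31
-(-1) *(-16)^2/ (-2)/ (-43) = 128/ 43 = 2.98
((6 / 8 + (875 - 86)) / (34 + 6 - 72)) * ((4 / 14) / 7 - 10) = 192699 / 784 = 245.79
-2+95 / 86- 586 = -50473 / 86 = -586.90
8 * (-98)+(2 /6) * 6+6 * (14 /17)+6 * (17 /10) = -65183 /85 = -766.86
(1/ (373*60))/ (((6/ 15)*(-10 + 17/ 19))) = -19/ 1548696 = -0.00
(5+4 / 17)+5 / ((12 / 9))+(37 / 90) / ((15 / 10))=85001 / 9180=9.26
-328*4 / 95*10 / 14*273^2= -13968864 / 19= -735203.37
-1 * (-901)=901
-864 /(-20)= 43.20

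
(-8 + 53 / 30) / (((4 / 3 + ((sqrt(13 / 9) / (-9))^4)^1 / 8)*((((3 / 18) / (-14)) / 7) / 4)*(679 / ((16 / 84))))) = 8480381184 / 2749403405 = 3.08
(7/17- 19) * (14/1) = -4424/17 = -260.24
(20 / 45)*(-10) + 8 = 32 / 9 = 3.56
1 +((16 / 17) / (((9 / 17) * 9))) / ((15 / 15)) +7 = 664 / 81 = 8.20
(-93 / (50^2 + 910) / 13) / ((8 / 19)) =-57 / 11440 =-0.00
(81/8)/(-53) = -81/424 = -0.19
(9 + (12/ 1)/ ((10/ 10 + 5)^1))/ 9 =11/ 9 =1.22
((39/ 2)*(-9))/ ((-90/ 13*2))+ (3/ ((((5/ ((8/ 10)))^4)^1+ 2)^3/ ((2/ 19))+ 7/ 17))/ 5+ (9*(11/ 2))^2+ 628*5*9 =23752633932488080548594687/ 773124106265535161720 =30722.93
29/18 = 1.61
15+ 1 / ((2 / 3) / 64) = 111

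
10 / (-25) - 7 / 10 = -11 / 10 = -1.10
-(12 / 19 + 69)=-1323 / 19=-69.63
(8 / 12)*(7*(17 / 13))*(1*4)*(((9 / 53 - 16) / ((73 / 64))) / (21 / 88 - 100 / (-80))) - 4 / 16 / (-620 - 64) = -4102567130645 / 18027249552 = -227.58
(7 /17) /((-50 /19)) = -0.16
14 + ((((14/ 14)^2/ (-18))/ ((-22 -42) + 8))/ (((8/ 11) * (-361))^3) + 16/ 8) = 388483056007885/ 24280191000576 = 16.00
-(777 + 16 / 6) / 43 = -2339 / 129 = -18.13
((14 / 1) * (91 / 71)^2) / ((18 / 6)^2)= 115934 / 45369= 2.56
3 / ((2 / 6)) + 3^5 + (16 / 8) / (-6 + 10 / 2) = 250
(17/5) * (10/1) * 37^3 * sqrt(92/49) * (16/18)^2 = 220441856 * sqrt(23)/567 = 1864553.80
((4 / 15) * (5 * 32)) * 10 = 1280 / 3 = 426.67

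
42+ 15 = 57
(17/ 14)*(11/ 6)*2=187/ 42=4.45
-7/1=-7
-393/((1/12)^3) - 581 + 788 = -678897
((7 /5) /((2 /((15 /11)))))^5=4084101 /5153632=0.79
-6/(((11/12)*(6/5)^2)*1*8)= -25/44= -0.57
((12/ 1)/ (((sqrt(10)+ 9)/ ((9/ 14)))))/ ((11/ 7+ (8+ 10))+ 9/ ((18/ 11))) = 36/ 923- 4*sqrt(10)/ 923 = 0.03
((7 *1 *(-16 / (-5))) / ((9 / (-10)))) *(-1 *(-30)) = -2240 / 3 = -746.67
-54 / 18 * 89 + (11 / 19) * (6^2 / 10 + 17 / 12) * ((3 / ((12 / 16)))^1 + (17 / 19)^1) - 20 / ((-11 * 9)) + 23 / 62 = -5588532461 / 22158180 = -252.21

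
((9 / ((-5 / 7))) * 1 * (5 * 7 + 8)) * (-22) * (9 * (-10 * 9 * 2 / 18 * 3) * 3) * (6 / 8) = -7241157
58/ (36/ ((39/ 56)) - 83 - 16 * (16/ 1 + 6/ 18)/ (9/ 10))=-20358/ 112909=-0.18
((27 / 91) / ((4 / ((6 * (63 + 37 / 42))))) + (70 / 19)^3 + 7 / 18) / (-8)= -12398699933 / 1258324704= -9.85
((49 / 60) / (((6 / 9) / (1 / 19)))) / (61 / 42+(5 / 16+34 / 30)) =686 / 30837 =0.02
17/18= 0.94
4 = 4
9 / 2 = 4.50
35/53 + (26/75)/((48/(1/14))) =882689/1335600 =0.66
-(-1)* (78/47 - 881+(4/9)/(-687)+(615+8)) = -74492972/290601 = -256.34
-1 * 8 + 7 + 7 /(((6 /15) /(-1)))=-37 /2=-18.50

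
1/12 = 0.08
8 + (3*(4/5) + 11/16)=887/80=11.09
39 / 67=0.58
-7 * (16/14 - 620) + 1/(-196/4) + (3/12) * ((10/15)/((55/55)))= 4332.15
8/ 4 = 2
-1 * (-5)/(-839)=-5/839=-0.01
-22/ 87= -0.25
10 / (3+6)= 10 / 9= 1.11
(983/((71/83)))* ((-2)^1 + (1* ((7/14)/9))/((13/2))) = -19010237/8307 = -2288.46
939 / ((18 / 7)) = 2191 / 6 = 365.17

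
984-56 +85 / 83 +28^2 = 142181 / 83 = 1713.02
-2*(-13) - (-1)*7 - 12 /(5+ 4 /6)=525 /17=30.88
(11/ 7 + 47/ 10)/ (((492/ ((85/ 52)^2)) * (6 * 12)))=634355/ 1341010944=0.00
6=6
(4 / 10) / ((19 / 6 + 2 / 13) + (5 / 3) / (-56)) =4368 / 35935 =0.12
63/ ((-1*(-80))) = 63/ 80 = 0.79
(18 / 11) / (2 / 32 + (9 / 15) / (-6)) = -480 / 11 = -43.64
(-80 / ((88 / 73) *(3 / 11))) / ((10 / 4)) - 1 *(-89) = -8.33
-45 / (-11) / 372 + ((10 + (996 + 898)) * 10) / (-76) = -6492355 / 25916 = -250.52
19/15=1.27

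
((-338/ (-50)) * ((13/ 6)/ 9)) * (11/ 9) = 24167/ 12150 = 1.99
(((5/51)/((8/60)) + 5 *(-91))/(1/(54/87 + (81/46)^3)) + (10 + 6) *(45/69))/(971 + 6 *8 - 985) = -264094001985/3263092064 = -80.93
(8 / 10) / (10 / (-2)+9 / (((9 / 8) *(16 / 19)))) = 8 / 45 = 0.18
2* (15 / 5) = 6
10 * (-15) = -150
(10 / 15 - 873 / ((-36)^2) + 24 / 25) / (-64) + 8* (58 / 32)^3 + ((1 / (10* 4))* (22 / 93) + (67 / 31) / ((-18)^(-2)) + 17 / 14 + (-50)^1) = 34952669803 / 49996800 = 699.10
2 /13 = 0.15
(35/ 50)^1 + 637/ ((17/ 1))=6489/ 170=38.17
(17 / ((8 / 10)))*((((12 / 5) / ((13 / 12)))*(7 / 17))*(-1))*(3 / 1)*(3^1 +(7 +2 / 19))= -145152 / 247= -587.66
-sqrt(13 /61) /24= -0.02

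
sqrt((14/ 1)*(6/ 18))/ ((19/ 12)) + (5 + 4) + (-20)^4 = 4*sqrt(42)/ 19 + 160009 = 160010.36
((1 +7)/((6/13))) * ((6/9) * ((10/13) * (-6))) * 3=-160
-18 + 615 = 597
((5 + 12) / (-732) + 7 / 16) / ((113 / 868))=263221 / 82716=3.18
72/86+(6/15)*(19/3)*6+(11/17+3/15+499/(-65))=437487/47515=9.21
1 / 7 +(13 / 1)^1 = 92 / 7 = 13.14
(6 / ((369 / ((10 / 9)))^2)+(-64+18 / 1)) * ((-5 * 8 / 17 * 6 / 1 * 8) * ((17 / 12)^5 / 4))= 7411.19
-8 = -8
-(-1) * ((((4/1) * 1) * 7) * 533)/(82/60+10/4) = 111930/29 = 3859.66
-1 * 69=-69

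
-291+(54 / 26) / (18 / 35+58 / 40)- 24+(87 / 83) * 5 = -18319902 / 59345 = -308.70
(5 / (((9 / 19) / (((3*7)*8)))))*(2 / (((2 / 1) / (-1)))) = -5320 / 3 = -1773.33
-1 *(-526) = 526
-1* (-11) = 11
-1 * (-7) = 7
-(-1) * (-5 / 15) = -1 / 3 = -0.33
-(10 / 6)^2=-25 / 9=-2.78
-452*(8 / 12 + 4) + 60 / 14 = -44206 / 21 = -2105.05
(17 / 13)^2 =289 / 169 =1.71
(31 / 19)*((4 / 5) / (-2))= -62 / 95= -0.65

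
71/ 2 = 35.50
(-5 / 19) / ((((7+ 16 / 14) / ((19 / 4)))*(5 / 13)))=-91 / 228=-0.40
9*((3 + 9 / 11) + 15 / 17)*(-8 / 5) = -63288 / 935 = -67.69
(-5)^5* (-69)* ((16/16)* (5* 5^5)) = 3369140625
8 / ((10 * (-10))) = -2 / 25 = -0.08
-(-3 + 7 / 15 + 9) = -97 / 15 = -6.47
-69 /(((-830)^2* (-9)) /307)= 7061 /2066700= 0.00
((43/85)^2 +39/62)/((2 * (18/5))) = 396413/3225240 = 0.12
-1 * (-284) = 284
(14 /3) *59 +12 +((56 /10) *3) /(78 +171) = 357814 /1245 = 287.40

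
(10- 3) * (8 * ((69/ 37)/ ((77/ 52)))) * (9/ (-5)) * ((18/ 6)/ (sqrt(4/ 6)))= -387504 * sqrt(6)/ 2035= -466.43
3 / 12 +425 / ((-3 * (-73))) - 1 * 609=-531565 / 876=-606.81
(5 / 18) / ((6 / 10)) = 25 / 54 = 0.46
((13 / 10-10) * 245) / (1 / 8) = -17052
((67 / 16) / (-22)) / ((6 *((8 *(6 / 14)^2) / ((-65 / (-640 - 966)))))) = -213395 / 244214784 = -0.00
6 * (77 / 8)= 231 / 4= 57.75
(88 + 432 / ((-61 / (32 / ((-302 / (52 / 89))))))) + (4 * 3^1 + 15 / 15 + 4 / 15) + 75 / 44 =55950220459 / 541054140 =103.41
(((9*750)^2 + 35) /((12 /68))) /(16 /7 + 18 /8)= 56923272.07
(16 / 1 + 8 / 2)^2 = 400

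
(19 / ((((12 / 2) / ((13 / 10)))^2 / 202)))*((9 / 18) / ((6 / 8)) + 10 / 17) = 2594488 / 11475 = 226.10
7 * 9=63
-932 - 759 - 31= -1722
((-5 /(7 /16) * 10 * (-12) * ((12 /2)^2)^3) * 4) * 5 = 8957952000 /7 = 1279707428.57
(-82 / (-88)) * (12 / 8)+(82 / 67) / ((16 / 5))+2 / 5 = 8034 / 3685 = 2.18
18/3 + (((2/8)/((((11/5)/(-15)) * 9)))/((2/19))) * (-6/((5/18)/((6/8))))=3093/88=35.15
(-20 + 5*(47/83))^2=2030625/6889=294.76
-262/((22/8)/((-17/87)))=17816/957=18.62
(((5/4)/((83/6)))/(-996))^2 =25/3037332544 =0.00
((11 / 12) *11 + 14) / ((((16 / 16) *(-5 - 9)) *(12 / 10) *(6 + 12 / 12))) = -1445 / 7056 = -0.20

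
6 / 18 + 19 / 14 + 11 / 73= 5645 / 3066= 1.84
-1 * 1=-1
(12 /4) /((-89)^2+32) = 0.00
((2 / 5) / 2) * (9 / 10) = 9 / 50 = 0.18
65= 65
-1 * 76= -76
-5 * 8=-40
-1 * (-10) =10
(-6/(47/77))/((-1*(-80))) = -231/1880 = -0.12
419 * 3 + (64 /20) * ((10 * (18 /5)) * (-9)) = 1101 /5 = 220.20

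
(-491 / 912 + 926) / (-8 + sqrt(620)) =844021 / 63384 + 844021* sqrt(155) / 253536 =54.76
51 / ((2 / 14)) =357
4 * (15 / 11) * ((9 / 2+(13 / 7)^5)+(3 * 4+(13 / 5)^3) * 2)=2161638246 / 4621925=467.69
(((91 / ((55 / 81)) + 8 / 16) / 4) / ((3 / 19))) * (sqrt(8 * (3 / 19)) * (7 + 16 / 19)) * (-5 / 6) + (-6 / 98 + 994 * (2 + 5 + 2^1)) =438351 / 49 - 2204753 * sqrt(114) / 15048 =7381.59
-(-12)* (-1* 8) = -96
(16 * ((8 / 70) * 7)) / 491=64 / 2455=0.03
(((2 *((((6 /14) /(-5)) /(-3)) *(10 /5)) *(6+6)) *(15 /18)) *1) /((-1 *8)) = -1 /7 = -0.14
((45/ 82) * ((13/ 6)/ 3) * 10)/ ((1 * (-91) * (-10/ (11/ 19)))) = 55/ 21812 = 0.00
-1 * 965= -965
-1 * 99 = -99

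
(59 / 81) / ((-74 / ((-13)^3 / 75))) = 129623 / 449550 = 0.29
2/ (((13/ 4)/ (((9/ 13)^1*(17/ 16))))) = 153/ 338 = 0.45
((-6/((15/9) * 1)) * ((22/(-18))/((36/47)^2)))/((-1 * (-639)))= 24299/2070360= 0.01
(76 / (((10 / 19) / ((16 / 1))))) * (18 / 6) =6931.20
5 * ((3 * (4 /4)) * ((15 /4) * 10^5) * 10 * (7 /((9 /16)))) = 700000000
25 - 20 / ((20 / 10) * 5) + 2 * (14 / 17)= 24.65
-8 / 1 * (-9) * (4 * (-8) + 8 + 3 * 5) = -648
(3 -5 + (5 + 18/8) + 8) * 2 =53/2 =26.50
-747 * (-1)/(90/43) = 3569/10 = 356.90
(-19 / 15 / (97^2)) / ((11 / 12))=-76 / 517495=-0.00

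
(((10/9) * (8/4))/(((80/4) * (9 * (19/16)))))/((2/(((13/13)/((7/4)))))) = 32/10773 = 0.00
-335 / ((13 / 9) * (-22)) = 3015 / 286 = 10.54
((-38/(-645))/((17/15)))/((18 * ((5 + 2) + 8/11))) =0.00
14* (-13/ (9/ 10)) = -1820/ 9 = -202.22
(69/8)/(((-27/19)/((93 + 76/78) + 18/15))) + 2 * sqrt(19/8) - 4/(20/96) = -8379851/14040 + sqrt(38)/2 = -593.77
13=13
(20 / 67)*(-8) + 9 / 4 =-37 / 268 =-0.14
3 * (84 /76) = 63 /19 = 3.32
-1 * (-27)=27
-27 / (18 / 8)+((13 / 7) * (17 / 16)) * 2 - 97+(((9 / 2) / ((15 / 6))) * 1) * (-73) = -66207 / 280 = -236.45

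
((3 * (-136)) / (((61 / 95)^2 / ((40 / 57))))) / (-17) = 152000 / 3721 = 40.85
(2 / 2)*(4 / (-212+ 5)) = -0.02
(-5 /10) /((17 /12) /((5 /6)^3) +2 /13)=-1625 /8456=-0.19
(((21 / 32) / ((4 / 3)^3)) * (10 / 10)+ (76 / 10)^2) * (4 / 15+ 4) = 2971487 / 12000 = 247.62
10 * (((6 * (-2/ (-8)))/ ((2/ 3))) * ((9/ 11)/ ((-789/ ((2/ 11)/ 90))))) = -3/ 63646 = -0.00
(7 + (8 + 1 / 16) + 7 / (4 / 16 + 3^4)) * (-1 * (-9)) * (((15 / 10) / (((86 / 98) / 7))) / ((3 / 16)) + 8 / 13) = 1595862207 / 181675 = 8784.16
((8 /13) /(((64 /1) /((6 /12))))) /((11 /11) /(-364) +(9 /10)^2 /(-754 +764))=875 /14242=0.06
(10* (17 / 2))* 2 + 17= 187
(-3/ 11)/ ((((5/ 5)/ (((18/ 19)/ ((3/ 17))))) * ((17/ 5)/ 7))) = -630/ 209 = -3.01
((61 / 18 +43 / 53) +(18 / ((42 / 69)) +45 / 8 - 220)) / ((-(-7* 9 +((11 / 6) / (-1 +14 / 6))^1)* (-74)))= 283781 / 7165494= 0.04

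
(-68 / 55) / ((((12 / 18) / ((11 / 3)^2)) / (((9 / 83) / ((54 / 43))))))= -8041 / 3735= -2.15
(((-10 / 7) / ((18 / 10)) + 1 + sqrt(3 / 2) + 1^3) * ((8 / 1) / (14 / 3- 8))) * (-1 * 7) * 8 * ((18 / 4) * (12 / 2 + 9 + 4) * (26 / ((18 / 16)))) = 4805632 / 15 + 663936 * sqrt(6) / 5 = 645636.35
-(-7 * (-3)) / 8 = -21 / 8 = -2.62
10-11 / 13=119 / 13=9.15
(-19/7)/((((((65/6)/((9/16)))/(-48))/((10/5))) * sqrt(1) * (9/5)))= 684/91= 7.52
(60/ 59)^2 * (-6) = -21600/ 3481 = -6.21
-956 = -956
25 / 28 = 0.89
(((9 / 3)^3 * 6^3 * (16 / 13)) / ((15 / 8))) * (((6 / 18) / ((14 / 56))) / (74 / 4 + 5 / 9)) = 5971968 / 22295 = 267.86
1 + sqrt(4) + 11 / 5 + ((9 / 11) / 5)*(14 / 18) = 293 / 55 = 5.33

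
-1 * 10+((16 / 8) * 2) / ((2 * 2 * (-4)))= -41 / 4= -10.25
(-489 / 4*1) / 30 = -163 / 40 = -4.08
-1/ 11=-0.09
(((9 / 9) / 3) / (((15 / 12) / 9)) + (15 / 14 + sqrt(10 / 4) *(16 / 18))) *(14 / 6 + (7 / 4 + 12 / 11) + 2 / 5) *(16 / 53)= 58864 *sqrt(10) / 78705 + 595998 / 102025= 8.21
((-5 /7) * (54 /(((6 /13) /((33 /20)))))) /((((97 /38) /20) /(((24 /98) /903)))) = -2934360 /10014571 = -0.29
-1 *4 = -4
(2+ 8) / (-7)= -10 / 7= -1.43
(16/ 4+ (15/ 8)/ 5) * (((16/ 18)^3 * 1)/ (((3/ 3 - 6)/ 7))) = -3136/ 729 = -4.30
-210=-210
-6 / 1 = -6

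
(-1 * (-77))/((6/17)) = 1309/6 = 218.17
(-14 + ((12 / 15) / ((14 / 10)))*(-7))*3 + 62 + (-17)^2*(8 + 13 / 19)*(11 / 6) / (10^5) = 6114969 / 760000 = 8.05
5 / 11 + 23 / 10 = 303 / 110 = 2.75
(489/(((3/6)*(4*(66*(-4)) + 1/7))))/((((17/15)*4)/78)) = -2002455/125647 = -15.94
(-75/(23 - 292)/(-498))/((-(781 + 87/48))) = 8/11185827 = 0.00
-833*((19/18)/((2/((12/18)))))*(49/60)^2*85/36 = -646010659/1399680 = -461.54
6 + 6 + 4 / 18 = 110 / 9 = 12.22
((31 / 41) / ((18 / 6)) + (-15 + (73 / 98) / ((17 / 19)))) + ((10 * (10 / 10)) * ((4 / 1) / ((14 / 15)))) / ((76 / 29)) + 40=165229693 / 3893442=42.44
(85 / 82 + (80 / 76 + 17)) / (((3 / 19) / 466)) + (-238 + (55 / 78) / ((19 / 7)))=3408803011 / 60762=56100.90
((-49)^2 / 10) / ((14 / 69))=1183.35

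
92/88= 23/22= 1.05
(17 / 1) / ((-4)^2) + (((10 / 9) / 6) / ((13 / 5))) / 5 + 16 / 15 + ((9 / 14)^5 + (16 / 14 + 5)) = 7924883693 / 943881120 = 8.40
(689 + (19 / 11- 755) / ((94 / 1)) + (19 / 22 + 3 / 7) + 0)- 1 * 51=631.28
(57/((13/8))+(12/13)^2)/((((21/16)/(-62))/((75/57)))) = -2233.18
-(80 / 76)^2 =-400 / 361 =-1.11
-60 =-60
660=660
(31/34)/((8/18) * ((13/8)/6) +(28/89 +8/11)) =1638846/2089079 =0.78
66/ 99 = 2/ 3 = 0.67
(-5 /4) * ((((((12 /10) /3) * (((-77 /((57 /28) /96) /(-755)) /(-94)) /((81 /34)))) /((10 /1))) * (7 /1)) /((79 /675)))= 2052512 /31957791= 0.06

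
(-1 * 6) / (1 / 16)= -96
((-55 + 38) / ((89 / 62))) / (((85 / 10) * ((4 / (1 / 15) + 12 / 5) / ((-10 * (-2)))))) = -1550 / 3471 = -0.45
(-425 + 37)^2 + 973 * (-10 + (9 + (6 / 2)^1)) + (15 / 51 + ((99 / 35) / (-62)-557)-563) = 5584048467 / 36890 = 151370.25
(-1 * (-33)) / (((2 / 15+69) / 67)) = 33165 / 1037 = 31.98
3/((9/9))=3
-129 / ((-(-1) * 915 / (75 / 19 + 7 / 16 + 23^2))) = -6972407 / 92720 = -75.20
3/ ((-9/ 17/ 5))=-85/ 3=-28.33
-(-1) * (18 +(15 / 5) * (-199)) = -579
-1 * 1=-1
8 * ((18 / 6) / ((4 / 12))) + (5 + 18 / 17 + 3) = 1378 / 17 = 81.06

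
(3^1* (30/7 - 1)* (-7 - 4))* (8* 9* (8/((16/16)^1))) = -437184/7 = -62454.86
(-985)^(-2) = 0.00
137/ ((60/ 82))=5617/ 30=187.23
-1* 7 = -7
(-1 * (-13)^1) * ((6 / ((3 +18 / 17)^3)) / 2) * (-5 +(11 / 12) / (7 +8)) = -56779541 / 19710540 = -2.88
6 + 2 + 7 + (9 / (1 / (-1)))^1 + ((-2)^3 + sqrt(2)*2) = -2 + 2*sqrt(2) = 0.83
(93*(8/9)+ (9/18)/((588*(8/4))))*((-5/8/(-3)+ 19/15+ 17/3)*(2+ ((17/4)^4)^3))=10786868172322580990737/526133493760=20502150690.38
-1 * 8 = -8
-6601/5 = -1320.20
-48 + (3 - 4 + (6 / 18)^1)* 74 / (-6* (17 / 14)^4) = -33238288 / 751689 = -44.22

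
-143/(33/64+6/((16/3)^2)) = -18304/93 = -196.82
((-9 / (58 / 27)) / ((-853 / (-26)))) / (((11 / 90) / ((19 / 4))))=-2700945 / 544214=-4.96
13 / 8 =1.62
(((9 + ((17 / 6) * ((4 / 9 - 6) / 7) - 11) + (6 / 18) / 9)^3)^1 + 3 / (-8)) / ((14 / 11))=-44606325445 / 756142128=-58.99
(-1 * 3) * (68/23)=-204/23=-8.87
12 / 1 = 12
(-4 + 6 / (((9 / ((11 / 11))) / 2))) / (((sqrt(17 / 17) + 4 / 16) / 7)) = -224 / 15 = -14.93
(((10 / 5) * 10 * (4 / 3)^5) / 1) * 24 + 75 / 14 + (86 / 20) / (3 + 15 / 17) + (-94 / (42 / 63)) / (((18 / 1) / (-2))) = 255074269 / 124740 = 2044.85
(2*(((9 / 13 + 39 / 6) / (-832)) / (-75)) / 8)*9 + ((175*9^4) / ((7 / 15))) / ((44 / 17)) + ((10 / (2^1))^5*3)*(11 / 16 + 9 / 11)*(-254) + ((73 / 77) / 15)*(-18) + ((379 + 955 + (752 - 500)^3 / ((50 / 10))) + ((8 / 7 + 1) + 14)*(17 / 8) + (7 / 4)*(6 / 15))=13495782441371 / 23795200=567164.07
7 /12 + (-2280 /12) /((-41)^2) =9487 /20172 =0.47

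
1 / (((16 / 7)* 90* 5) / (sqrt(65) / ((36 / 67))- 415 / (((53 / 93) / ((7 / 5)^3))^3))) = -2095389815596791 / 46524062500000+469* sqrt(65) / 259200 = -45.02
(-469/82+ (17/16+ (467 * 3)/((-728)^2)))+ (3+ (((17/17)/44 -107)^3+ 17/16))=-2212990061817987/1807609804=-1224263.14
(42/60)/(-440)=-7/4400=-0.00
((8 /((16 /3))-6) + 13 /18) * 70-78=-3082 /9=-342.44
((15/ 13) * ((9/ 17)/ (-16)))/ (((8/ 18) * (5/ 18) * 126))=-243/ 99008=-0.00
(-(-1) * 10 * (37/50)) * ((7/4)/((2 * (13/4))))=259/130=1.99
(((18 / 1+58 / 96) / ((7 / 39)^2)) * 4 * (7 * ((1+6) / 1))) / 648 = 150917 / 864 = 174.67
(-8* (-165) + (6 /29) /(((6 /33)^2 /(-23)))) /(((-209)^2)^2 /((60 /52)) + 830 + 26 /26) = 0.00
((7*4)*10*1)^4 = 6146560000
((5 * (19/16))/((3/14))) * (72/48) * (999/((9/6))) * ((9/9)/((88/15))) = 3321675/704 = 4718.29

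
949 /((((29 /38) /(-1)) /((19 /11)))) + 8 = -682626 /319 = -2139.89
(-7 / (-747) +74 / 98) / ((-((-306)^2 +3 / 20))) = -559640 / 68547279969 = -0.00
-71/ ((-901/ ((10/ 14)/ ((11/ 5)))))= 1775/ 69377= 0.03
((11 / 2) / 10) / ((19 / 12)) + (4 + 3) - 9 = -157 / 95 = -1.65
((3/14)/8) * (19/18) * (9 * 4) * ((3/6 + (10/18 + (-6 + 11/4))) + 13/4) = 361/336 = 1.07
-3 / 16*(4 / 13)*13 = -3 / 4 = -0.75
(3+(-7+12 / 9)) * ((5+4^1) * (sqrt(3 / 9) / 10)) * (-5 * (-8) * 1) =-32 * sqrt(3) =-55.43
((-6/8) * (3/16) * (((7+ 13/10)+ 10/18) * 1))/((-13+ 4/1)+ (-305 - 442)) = 797/483840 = 0.00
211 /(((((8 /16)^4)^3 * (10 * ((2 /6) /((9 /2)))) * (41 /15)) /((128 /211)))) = 10616832 /41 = 258947.12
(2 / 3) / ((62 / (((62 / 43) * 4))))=8 / 129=0.06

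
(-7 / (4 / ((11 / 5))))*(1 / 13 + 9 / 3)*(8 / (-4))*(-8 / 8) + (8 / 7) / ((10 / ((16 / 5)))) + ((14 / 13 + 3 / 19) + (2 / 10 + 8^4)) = 176103328 / 43225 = 4074.11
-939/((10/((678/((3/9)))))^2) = -971197371/25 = -38847894.84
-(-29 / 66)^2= -841 / 4356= -0.19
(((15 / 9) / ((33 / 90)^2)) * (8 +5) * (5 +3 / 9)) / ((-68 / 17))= -26000 / 121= -214.88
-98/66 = -49/33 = -1.48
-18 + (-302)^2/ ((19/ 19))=91186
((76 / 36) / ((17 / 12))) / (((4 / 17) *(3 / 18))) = 38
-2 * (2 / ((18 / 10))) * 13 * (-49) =12740 / 9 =1415.56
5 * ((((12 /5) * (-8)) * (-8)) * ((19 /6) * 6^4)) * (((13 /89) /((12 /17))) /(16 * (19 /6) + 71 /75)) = 4353523200 /344519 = 12636.53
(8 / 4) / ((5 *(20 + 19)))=0.01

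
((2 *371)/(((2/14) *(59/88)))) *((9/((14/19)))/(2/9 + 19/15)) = 251226360/3953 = 63553.34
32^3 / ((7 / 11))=360448 / 7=51492.57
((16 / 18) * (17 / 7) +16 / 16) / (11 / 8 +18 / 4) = 1592 / 2961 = 0.54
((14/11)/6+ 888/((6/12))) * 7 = 410305/33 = 12433.48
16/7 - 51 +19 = -208/7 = -29.71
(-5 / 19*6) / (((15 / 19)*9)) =-2 / 9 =-0.22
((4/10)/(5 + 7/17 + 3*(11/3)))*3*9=102/155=0.66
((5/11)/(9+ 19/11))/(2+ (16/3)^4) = 405/7752364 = 0.00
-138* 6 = -828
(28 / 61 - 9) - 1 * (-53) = 2712 / 61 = 44.46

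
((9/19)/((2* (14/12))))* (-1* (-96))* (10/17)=25920/2261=11.46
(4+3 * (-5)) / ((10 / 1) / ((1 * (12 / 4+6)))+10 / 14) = -693 / 115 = -6.03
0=0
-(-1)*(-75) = -75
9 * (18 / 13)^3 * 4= 209952 / 2197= 95.56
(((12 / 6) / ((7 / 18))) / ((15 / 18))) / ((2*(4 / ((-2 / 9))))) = -6 / 35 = -0.17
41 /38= 1.08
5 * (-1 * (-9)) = 45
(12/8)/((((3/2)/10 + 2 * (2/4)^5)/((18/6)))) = 360/17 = 21.18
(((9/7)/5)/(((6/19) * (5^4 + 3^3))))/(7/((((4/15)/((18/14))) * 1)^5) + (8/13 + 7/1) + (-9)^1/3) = 10844288/158401189805575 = 0.00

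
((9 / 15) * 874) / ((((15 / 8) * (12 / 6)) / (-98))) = -13704.32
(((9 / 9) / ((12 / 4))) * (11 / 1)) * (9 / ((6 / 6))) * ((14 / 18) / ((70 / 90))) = 33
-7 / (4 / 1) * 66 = -231 / 2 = -115.50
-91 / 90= -1.01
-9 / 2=-4.50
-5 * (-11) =55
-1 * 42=-42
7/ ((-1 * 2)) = -7/ 2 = -3.50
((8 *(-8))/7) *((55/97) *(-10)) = 35200/679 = 51.84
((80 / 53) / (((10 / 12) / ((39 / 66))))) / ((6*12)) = 26 / 1749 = 0.01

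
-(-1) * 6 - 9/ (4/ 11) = -75/ 4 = -18.75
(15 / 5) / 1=3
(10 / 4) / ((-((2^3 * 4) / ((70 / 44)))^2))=-6125 / 991232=-0.01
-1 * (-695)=695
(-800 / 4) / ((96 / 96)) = -200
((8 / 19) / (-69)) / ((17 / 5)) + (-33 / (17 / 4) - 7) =-329101 / 22287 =-14.77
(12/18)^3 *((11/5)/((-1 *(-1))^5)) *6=3.91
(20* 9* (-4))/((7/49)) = -5040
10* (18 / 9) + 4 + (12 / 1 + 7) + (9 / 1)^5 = 59092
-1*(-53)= 53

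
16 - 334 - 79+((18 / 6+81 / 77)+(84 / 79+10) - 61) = -2694068 / 6083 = -442.88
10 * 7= 70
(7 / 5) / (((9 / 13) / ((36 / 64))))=91 / 80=1.14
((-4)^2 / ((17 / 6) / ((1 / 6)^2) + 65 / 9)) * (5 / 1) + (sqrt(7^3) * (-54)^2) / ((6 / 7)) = 720 / 983 + 23814 * sqrt(7) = 63006.65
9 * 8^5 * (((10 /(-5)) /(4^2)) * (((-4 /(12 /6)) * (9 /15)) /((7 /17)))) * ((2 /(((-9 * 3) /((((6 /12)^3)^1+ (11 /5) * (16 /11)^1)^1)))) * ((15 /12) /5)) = -165376 /25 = -6615.04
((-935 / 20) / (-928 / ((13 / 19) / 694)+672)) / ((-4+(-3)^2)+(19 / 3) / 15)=109395 / 11934403072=0.00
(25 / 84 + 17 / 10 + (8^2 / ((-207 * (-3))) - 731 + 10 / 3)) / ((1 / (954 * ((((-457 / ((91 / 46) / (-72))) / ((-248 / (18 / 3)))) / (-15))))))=-18569437.03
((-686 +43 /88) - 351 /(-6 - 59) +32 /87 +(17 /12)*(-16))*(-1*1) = 26888263 /38280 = 702.41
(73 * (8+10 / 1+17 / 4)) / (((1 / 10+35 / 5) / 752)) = 12214360 / 71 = 172033.24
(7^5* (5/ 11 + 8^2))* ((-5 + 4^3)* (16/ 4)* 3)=8436643404/ 11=766967582.18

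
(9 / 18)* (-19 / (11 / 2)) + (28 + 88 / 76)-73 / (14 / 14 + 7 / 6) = -17013 / 2717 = -6.26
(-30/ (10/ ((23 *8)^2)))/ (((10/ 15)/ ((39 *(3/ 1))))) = -17825184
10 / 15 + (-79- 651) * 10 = -21898 / 3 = -7299.33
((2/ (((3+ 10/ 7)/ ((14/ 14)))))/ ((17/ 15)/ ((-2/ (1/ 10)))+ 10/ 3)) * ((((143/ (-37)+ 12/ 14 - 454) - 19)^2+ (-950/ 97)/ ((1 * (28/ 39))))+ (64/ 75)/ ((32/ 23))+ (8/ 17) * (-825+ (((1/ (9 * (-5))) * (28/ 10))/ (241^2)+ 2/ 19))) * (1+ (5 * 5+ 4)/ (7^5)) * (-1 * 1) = -278905026656369796110839952/ 8931311602517874081043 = -31227.78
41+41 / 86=3567 / 86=41.48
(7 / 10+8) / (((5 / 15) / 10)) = 261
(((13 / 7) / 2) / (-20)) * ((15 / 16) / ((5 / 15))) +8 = 7051 / 896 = 7.87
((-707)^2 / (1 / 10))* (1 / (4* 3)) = 416540.83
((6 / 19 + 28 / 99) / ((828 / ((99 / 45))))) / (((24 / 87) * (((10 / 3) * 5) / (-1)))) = -16327 / 47196000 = -0.00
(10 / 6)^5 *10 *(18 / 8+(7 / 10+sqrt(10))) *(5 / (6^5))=921875 / 3779136+78125 *sqrt(10) / 944784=0.51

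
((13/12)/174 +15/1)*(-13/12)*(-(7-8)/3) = -407329/75168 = -5.42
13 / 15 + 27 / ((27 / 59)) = 898 / 15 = 59.87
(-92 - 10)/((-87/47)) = 55.10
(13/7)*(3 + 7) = 130/7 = 18.57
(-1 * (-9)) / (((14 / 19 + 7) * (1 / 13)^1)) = 741 / 49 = 15.12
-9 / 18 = -1 / 2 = -0.50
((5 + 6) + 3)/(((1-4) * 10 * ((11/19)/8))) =-1064/165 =-6.45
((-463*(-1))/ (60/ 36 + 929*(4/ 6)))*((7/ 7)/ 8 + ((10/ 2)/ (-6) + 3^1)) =25465/ 14904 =1.71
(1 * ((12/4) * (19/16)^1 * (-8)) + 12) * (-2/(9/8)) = 88/3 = 29.33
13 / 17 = 0.76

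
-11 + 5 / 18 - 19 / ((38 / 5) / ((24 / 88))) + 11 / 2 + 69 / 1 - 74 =-2159 / 198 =-10.90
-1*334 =-334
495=495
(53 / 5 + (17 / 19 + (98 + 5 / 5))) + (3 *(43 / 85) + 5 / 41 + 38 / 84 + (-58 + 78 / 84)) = 15438968 / 278103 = 55.52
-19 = -19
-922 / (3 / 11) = -10142 / 3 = -3380.67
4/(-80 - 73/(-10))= -40/727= -0.06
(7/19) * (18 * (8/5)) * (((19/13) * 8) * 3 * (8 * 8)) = 1548288/65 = 23819.82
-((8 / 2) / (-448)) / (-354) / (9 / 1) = -1 / 356832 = -0.00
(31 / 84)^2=961 / 7056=0.14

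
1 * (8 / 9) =0.89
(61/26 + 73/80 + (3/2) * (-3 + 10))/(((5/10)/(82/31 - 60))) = -12720701/8060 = -1578.25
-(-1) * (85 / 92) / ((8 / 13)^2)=14365 / 5888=2.44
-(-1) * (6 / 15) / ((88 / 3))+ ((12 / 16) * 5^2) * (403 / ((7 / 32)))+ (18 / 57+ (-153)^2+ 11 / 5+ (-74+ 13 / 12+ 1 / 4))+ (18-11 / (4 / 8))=5080506253 / 87780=57877.72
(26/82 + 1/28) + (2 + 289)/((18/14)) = 780707/3444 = 226.69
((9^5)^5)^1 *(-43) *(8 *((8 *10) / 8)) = -2469569077659972905369656560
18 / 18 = 1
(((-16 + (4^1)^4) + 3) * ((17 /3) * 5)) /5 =1377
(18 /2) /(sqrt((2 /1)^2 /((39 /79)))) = 9*sqrt(3081) /158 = 3.16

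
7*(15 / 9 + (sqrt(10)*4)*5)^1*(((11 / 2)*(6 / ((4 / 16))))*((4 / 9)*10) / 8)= 7700 / 9 + 30800*sqrt(10) / 3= 33321.61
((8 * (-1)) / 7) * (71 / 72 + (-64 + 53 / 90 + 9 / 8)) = 2452 / 35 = 70.06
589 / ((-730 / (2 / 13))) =-589 / 4745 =-0.12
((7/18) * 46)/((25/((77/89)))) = 0.62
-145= -145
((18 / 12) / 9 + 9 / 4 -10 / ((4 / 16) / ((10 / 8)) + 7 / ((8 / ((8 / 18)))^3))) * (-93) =103200767 / 23468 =4397.51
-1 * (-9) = 9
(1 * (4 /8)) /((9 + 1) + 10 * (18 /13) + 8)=0.02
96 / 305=0.31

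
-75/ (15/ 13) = -65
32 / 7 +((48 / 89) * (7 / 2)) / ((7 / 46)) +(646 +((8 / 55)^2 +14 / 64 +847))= 91075679929 / 60306400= 1510.22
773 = 773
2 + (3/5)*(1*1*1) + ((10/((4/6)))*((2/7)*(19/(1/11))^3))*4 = 5477597491/35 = 156502785.46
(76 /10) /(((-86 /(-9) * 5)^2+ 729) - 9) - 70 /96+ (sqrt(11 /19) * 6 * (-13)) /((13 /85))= -510 * sqrt(209) /19 - 10603939 /14593200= -388.78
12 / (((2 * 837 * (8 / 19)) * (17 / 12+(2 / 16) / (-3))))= 38 / 3069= 0.01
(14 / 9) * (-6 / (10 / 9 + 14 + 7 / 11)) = -924 / 1559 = -0.59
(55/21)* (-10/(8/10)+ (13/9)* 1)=-10945/378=-28.96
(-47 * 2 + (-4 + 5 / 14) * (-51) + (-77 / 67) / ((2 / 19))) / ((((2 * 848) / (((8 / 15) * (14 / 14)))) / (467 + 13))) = 303416 / 24857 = 12.21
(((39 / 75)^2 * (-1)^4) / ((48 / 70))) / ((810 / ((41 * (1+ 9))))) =48503 / 243000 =0.20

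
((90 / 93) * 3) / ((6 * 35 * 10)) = 3 / 2170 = 0.00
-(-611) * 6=3666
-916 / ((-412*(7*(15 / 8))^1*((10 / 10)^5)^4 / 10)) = 3664 / 2163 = 1.69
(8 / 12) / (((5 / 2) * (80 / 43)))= 43 / 300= 0.14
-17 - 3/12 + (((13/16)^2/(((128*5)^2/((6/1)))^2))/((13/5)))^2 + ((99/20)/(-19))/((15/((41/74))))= -55955961479878987543992936633/3242015270954453696512000000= -17.26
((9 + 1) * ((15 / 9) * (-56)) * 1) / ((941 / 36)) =-33600 / 941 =-35.71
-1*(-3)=3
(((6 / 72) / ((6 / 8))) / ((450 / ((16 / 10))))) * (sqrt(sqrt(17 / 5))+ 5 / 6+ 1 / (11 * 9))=334 / 1002375+ 4 * 17^(1 / 4) * 5^(3 / 4) / 50625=0.00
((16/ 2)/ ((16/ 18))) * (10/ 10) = 9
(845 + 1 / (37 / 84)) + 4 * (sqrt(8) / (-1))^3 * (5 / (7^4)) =31349 / 37-320 * sqrt(2) / 2401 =847.08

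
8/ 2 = 4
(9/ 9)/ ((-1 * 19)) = -1/ 19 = -0.05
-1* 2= -2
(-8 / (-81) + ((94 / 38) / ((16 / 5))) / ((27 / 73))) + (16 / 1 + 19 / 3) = 603833 / 24624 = 24.52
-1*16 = -16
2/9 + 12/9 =14/9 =1.56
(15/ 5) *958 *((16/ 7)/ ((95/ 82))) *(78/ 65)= 22624128/ 3325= 6804.25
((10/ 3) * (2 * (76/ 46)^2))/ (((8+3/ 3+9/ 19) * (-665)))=-0.00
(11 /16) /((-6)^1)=-11 /96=-0.11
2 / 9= 0.22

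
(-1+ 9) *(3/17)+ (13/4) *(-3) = -567/68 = -8.34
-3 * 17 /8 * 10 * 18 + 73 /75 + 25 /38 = -1632863 /1425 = -1145.87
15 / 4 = 3.75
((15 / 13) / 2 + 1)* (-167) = -6847 / 26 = -263.35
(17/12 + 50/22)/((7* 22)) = 487/20328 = 0.02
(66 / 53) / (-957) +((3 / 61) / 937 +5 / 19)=437167188 / 1669155871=0.26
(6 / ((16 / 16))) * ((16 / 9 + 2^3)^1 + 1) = 194 / 3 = 64.67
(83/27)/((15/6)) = 166/135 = 1.23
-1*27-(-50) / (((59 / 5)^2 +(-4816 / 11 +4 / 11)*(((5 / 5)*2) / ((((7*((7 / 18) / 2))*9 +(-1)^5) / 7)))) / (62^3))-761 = -10094416636 / 334247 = -30200.47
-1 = -1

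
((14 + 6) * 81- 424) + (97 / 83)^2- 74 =1123.37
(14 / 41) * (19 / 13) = 0.50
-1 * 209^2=-43681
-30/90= -1/3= -0.33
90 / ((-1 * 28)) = -45 / 14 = -3.21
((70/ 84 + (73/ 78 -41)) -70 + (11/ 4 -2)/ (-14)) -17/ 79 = -6297537/ 57512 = -109.50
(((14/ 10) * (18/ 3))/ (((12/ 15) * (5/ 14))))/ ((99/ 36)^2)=2352/ 605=3.89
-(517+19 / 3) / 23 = -1570 / 69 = -22.75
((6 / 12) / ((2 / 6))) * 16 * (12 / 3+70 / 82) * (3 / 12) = 29.12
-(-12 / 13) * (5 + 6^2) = 492 / 13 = 37.85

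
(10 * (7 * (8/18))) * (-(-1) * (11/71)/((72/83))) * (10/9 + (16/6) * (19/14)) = 1360370/51759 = 26.28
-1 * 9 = -9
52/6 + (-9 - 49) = -148/3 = -49.33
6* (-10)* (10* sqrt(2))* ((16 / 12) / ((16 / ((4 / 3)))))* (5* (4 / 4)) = -1000* sqrt(2) / 3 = -471.40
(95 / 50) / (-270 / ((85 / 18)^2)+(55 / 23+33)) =126293 / 1547644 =0.08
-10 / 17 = -0.59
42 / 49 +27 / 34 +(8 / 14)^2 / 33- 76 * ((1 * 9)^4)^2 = -3271550794.34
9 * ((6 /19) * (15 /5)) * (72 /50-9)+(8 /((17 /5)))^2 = -8088602 /137275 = -58.92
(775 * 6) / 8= 2325 / 4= 581.25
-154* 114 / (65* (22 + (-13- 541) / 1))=33 / 65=0.51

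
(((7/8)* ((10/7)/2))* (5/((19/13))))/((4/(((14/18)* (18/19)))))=2275/5776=0.39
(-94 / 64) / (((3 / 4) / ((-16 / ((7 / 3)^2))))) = 5.76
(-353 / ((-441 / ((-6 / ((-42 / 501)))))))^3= 204867717859351 / 1089547389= 188030.11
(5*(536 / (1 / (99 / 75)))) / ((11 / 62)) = 99696 / 5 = 19939.20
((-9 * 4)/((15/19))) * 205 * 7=-65436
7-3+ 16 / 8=6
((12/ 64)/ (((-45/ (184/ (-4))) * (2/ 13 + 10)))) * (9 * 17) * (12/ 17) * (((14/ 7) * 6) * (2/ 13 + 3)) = 8487/ 110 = 77.15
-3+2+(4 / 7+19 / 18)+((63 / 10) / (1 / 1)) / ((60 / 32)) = 12559 / 3150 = 3.99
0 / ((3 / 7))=0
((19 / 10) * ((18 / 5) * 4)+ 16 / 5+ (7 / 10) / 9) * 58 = 399823 / 225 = 1776.99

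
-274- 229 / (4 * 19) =-21053 / 76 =-277.01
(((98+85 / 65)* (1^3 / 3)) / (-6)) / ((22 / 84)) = -21.07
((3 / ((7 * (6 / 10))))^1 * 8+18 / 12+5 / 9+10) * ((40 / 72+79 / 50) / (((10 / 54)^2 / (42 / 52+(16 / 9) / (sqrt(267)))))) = 8606716 * sqrt(267) / 1168125+58095333 / 65000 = 1014.17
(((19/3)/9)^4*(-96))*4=-16681088/177147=-94.17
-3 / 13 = -0.23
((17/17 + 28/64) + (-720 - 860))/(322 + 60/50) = -126285/25856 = -4.88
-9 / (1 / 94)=-846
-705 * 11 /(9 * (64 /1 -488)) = 2585 /1272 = 2.03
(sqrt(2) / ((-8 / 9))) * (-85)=765 * sqrt(2) / 8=135.23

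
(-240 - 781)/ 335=-3.05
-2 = -2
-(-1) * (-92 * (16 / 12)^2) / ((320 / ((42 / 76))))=-161 / 570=-0.28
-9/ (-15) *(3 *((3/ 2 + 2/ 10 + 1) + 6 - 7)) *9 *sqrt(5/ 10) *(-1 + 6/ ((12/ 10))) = 1377 *sqrt(2)/ 25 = 77.89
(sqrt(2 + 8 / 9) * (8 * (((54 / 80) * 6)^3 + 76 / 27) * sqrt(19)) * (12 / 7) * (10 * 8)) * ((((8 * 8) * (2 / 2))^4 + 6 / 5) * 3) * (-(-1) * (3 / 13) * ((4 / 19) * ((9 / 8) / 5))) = 2150873806107432 * sqrt(494) / 154375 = 309671640283.44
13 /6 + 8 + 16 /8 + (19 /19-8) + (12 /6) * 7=115 /6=19.17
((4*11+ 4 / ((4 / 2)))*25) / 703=1150 / 703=1.64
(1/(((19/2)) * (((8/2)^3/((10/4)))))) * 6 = 0.02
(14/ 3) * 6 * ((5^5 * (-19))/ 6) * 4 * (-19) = 63175000/ 3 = 21058333.33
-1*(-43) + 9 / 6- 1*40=9 / 2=4.50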